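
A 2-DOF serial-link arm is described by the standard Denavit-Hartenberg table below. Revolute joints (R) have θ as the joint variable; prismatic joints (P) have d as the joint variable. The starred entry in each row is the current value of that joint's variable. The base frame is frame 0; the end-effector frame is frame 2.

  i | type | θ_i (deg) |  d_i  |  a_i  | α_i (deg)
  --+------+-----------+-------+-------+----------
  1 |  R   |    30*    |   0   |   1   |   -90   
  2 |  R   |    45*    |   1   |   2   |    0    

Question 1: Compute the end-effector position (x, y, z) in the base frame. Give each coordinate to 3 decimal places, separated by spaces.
after link 1: o_1 = (0.8660, 0.5000, 0.0000)
after link 2: o_2 = (1.5908, 2.0731, -1.4142)

1.591 2.073 -1.414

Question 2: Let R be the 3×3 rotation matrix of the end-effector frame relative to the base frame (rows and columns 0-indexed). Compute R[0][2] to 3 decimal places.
-0.500

End-effector z-axis (col 2 of R) = (-0.5000,0.8660,0.0000)
R[0][2] = -0.5000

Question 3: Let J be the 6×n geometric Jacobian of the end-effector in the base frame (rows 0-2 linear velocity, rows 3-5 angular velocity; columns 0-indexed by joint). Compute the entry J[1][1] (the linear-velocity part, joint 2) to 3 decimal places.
-0.707

axis z_1 = (-0.5000,0.8660,0.0000); lever o_n−o_1 = (0.7247,1.5731,-1.4142)
cross product → J_v[:, 1] = (-1.2247,-0.7071,-1.4142)
J_ω[:, 1] = z_1
entry J[1][1] = -0.7071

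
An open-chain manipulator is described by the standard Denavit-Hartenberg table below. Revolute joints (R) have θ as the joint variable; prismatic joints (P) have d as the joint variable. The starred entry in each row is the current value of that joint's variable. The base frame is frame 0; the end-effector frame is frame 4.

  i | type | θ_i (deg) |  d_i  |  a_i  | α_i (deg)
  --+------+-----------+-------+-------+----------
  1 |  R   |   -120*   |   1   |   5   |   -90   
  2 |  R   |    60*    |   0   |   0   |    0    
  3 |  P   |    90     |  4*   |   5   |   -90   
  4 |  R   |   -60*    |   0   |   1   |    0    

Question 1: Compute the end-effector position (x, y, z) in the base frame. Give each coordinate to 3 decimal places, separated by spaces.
4.096 -2.638 -1.750

after link 1: o_1 = (-2.5000, -4.3301, 1.0000)
after link 2: o_2 = (-2.5000, -4.3301, 1.0000)
after link 3: o_3 = (3.1292, -2.5801, -1.5000)
after link 4: o_4 = (4.0957, -2.6381, -1.7500)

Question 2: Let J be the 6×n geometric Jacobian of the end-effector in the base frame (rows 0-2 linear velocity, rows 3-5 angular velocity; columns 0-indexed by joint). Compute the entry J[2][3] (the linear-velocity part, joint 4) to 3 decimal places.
-0.433

axis z_3 = (0.2500,0.4330,0.8660); lever o_n−o_3 = (0.9665,-0.0580,-0.2500)
cross product → J_v[:, 3] = (-0.0580,0.8995,-0.4330)
J_ω[:, 3] = z_3
entry J[2][3] = -0.4330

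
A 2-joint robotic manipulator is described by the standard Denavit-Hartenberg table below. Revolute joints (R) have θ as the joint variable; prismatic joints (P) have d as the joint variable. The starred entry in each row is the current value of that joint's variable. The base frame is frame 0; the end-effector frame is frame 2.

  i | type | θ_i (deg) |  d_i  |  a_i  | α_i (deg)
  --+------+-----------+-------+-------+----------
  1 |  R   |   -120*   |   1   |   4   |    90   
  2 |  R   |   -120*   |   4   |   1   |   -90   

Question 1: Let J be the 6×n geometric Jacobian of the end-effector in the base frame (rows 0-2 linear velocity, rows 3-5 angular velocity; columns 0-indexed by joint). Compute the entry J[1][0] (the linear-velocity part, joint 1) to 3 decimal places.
axis z_0 = ẑ; lever o_n−o_0 = (-5.2141,-1.0311,0.1340)
cross product → J_v[:, 0] = (1.0311,-5.2141,0.0000)
J_ω[:, 0] = z_0
entry J[1][0] = -5.2141

-5.214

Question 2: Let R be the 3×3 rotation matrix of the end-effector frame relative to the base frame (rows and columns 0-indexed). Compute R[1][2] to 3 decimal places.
End-effector z-axis (col 2 of R) = (-0.4330,-0.7500,-0.5000)
R[1][2] = -0.7500

-0.750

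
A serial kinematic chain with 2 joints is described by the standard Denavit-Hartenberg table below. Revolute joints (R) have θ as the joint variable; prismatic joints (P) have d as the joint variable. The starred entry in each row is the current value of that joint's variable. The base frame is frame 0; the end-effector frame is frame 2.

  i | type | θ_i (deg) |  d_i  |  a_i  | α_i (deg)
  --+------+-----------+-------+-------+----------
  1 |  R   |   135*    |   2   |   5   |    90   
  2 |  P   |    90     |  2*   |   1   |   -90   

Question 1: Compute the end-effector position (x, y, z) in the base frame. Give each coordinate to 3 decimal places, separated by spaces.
after link 1: o_1 = (-3.5355, 3.5355, 2.0000)
after link 2: o_2 = (-2.1213, 4.9497, 3.0000)

-2.121 4.950 3.000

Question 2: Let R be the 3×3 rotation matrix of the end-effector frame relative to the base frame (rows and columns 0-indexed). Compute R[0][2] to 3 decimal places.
0.707

End-effector z-axis (col 2 of R) = (0.7071,-0.7071,0.0000)
R[0][2] = 0.7071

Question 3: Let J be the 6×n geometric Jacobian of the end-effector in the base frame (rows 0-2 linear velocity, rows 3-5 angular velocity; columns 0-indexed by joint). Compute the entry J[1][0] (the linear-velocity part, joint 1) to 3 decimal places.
-2.121

axis z_0 = ẑ; lever o_n−o_0 = (-2.1213,4.9497,3.0000)
cross product → J_v[:, 0] = (-4.9497,-2.1213,0.0000)
J_ω[:, 0] = z_0
entry J[1][0] = -2.1213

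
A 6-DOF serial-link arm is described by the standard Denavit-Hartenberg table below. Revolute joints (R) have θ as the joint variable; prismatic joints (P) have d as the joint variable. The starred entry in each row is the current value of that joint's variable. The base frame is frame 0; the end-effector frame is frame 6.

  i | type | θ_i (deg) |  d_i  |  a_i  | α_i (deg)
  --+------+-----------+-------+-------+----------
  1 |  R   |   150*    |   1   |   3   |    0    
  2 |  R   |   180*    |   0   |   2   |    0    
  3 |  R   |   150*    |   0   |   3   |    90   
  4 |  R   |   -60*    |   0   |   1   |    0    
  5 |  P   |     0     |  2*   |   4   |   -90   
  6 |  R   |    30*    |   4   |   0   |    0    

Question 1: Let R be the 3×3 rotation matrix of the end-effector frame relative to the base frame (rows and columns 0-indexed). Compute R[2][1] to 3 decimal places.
0.433

End-effector y-axis (col 1 of R) = (-0.6250,-0.6495,0.4330)
R[2][1] = 0.4330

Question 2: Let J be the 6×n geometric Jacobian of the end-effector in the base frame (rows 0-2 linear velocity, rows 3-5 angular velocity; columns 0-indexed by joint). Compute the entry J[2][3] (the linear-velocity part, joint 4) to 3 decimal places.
axis z_3 = (0.8660,0.5000,0.0000); lever o_n−o_3 = (-1.2500,6.1651,-2.3301)
cross product → J_v[:, 3] = (-1.1651,2.0179,5.9641)
J_ω[:, 3] = z_3
entry J[2][3] = 5.9641

5.964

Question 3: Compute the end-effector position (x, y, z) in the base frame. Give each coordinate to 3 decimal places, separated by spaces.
after link 1: o_1 = (-2.5981, 1.5000, 1.0000)
after link 2: o_2 = (-0.8660, 0.5000, 1.0000)
after link 3: o_3 = (-2.3660, 3.0981, 1.0000)
after link 4: o_4 = (-2.6160, 3.5311, 0.1340)
after link 5: o_5 = (-1.8840, 6.2631, -3.3301)
after link 6: o_6 = (-3.6160, 9.2631, -1.3301)

-3.616 9.263 -1.330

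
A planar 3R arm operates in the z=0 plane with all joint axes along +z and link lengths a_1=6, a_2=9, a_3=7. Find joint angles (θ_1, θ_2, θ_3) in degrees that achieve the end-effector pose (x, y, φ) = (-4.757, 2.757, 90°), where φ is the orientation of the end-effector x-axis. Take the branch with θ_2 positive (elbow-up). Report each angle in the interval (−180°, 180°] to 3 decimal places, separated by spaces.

128.458 135.000 -173.458

wrist centre = target − a_3·(cos φ, sin φ) = (-4.7570, -4.2430)
cos θ_2 = (40.6321−6²−9²)/(2·6·9) = -0.7071; θ_2 = 135.0003° (elbow-up)
β = atan2(-4.2430,-4.7570) = -138.2687°; ψ = atan2(6.3639,-0.3640) = 93.2735°
θ_1 = β − ψ = -231.5422°
θ_3 = φ − θ_1 − θ_2 = -173.4581° (wrapped to (-180°,180°])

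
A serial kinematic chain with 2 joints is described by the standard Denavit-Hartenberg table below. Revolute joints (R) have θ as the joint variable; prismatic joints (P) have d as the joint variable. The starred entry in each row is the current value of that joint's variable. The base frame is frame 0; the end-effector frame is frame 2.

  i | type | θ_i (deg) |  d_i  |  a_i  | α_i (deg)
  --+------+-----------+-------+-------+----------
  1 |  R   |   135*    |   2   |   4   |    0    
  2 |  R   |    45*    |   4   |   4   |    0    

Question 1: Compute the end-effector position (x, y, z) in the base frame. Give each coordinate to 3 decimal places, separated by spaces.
after link 1: o_1 = (-2.8284, 2.8284, 2.0000)
after link 2: o_2 = (-6.8284, 2.8284, 6.0000)

-6.828 2.828 6.000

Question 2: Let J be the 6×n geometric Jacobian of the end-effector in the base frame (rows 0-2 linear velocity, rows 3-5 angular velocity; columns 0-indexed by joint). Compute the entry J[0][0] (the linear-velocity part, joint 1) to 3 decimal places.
-2.828

axis z_0 = ẑ; lever o_n−o_0 = (-6.8284,2.8284,6.0000)
cross product → J_v[:, 0] = (-2.8284,-6.8284,0.0000)
J_ω[:, 0] = z_0
entry J[0][0] = -2.8284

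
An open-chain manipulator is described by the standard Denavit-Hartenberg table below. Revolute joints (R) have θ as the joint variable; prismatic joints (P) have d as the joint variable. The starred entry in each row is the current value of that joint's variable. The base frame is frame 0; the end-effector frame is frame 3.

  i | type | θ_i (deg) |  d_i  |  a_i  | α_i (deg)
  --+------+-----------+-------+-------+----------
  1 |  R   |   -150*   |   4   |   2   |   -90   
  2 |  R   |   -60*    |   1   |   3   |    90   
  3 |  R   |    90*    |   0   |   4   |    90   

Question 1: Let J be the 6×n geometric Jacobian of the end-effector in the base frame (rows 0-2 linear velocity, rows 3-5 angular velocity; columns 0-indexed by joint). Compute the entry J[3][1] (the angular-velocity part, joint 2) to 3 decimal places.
0.500

axis z_1 = (0.5000,-0.8660,0.0000); lever o_n−o_1 = (1.2010,-5.0801,2.5981)
cross product → J_v[:, 1] = (-2.2500,-1.2990,-1.5000)
J_ω[:, 1] = z_1
entry J[3][1] = 0.5000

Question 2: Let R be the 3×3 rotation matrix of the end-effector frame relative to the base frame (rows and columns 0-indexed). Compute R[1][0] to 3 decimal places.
-0.866

End-effector x-axis (col 0 of R) = (0.5000,-0.8660,0.0000)
R[1][0] = -0.8660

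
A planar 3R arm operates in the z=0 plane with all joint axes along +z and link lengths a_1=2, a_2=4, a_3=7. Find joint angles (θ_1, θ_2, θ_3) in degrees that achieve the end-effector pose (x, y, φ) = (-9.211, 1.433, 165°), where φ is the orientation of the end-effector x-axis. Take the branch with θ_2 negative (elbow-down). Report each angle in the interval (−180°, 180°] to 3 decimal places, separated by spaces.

-45.005 -150.000 0.005

wrist centre = target − a_3·(cos φ, sin φ) = (-2.4495, -0.3787)
cos θ_2 = (6.1436−2²−4²)/(2·2·4) = -0.8660; θ_2 = -150.0001° (elbow-down)
β = atan2(-0.3787,-2.4495) = -171.2108°; ψ = atan2(-2.0000,-1.4641) = -126.2061°
θ_1 = β − ψ = -45.0047°
θ_3 = φ − θ_1 − θ_2 = 0.0047° (wrapped to (-180°,180°])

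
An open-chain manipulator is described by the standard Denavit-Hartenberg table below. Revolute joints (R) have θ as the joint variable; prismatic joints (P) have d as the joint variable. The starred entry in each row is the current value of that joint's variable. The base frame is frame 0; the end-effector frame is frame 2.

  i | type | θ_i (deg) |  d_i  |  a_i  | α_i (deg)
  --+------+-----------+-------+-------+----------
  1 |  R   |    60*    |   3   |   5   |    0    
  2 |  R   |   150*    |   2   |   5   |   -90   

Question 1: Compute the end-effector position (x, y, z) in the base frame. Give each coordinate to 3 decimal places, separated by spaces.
after link 1: o_1 = (2.5000, 4.3301, 3.0000)
after link 2: o_2 = (-1.8301, 1.8301, 5.0000)

-1.830 1.830 5.000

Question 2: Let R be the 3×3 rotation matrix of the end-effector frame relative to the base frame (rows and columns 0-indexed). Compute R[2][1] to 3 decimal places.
-1.000

End-effector y-axis (col 1 of R) = (0.0000,-0.0000,-1.0000)
R[2][1] = -1.0000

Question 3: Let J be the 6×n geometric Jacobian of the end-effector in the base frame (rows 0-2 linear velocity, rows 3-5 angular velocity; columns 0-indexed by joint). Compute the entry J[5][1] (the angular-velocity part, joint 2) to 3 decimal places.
1.000

axis z_1 = (0.0000,0.0000,1.0000); lever o_n−o_1 = (-4.3301,-2.5000,2.0000)
cross product → J_v[:, 1] = (2.5000,-4.3301,0.0000)
J_ω[:, 1] = z_1
entry J[5][1] = 1.0000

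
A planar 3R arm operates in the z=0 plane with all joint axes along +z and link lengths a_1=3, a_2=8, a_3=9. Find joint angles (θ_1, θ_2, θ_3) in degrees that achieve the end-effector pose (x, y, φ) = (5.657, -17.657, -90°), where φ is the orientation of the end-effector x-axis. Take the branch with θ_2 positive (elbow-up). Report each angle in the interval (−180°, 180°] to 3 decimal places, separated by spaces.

-89.994 44.993 -44.999

wrist centre = target − a_3·(cos φ, sin φ) = (5.6570, -8.6570)
cos θ_2 = (106.9453−3²−8²)/(2·3·8) = 0.7072; θ_2 = 44.9930° (elbow-up)
β = atan2(-8.6570,5.6570) = -56.8370°; ψ = atan2(5.6562,8.6575) = 33.1574°
θ_1 = β − ψ = -89.9944°
θ_3 = φ − θ_1 − θ_2 = -44.9985° (wrapped to (-180°,180°])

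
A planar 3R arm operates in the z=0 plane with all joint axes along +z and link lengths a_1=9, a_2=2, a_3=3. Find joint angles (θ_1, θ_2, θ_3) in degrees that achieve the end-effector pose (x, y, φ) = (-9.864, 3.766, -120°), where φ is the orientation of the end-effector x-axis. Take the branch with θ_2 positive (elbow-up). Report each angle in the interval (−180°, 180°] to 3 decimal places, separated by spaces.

wrist centre = target − a_3·(cos φ, sin φ) = (-8.3640, 6.3641)
cos θ_2 = (110.4580−9²−2²)/(2·9·2) = 0.7072; θ_2 = 44.9952° (elbow-up)
β = atan2(6.3641,-8.3640) = 142.7329°; ψ = atan2(1.4141,10.4143) = 7.7325°
θ_1 = β − ψ = 135.0004°
θ_3 = φ − θ_1 − θ_2 = 60.0044° (wrapped to (-180°,180°])

135.000 44.995 60.004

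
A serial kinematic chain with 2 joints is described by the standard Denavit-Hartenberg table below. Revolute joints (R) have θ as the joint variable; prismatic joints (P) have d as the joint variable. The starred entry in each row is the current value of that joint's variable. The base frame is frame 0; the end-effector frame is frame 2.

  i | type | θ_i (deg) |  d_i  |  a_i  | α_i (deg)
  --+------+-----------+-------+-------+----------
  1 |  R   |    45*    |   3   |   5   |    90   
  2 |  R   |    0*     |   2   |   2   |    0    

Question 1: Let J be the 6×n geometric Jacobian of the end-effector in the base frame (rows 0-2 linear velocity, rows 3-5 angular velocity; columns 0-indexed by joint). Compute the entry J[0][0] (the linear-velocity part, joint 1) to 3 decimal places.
-3.536

axis z_0 = ẑ; lever o_n−o_0 = (6.3640,3.5355,3.0000)
cross product → J_v[:, 0] = (-3.5355,6.3640,0.0000)
J_ω[:, 0] = z_0
entry J[0][0] = -3.5355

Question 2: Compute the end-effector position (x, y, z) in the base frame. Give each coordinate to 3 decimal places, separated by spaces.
6.364 3.536 3.000

after link 1: o_1 = (3.5355, 3.5355, 3.0000)
after link 2: o_2 = (6.3640, 3.5355, 3.0000)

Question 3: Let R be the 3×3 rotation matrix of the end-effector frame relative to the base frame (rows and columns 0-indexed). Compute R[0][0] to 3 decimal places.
0.707

End-effector x-axis (col 0 of R) = (0.7071,0.7071,0.0000)
R[0][0] = 0.7071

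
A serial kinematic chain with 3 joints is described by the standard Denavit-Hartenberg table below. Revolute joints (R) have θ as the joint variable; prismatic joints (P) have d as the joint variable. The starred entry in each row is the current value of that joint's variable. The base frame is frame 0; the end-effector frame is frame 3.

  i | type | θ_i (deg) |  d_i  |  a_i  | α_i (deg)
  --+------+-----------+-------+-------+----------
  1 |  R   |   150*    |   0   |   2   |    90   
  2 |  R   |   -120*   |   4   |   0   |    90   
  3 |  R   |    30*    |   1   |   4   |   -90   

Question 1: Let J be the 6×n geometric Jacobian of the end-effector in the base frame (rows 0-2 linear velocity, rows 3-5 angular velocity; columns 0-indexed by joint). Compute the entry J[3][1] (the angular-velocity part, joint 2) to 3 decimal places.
axis z_1 = (0.5000,0.8660,0.0000); lever o_n−o_1 = (5.2500,3.8971,-2.5000)
cross product → J_v[:, 1] = (-2.1651,1.2500,-2.5981)
J_ω[:, 1] = z_1
entry J[3][1] = 0.5000

0.500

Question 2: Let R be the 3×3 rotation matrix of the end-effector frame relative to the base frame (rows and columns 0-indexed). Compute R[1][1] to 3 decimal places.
0.433

End-effector y-axis (col 1 of R) = (-0.7500,0.4330,-0.5000)
R[1][1] = 0.4330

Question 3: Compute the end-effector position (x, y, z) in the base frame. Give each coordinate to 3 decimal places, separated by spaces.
after link 1: o_1 = (-1.7321, 1.0000, 0.0000)
after link 2: o_2 = (0.2679, 4.4641, 0.0000)
after link 3: o_3 = (3.5179, 4.8971, -2.5000)

3.518 4.897 -2.500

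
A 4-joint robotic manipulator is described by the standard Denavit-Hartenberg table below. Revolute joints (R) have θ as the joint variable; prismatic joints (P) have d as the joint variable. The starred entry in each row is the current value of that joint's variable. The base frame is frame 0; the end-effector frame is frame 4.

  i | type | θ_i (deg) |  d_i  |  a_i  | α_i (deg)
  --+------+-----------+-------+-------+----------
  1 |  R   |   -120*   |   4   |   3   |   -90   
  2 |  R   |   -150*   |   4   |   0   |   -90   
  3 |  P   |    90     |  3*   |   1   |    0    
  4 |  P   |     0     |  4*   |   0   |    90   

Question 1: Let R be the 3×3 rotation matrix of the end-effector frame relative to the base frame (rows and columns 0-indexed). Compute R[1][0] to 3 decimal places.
End-effector x-axis (col 0 of R) = (-0.8660,0.5000,0.0000)
R[1][0] = 0.5000

0.500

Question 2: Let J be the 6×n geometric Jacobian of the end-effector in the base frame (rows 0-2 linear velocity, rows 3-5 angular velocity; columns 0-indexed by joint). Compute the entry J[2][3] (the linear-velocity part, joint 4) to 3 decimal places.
0.866

prismatic axis z_3 = (-0.2500,-0.4330,0.8660)
J_v[:, 3] = z_3; J_ω[:, 3] = (0,0,0)
entry J[2][3] = 0.8660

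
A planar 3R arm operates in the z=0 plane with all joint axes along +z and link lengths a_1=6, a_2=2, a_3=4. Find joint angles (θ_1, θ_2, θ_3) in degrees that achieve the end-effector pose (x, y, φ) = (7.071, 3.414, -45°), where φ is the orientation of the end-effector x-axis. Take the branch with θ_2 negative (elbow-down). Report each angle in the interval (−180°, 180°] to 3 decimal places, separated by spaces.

wrist centre = target − a_3·(cos φ, sin φ) = (4.2426, 6.2424)
cos θ_2 = (56.9673−6²−2²)/(2·6·2) = 0.7070; θ_2 = -45.0109° (elbow-down)
β = atan2(6.2424,4.2426) = 55.7986°; ψ = atan2(-1.4145,7.4139) = -10.8015°
θ_1 = β − ψ = 66.6001°
θ_3 = φ − θ_1 − θ_2 = -66.5891° (wrapped to (-180°,180°])

66.600 -45.011 -66.589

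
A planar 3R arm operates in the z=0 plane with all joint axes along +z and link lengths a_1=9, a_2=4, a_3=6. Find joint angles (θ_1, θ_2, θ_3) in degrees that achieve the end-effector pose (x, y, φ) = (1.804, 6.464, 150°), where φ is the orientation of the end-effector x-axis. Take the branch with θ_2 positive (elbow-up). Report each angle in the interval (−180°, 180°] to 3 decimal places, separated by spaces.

wrist centre = target − a_3·(cos φ, sin φ) = (7.0002, 3.4640)
cos θ_2 = (61.0014−9²−4²)/(2·9·4) = -0.5000; θ_2 = 119.9987° (elbow-up)
β = atan2(3.4640,7.0002) = 26.3283°; ψ = atan2(3.4641,7.0001) = 26.3295°
θ_1 = β − ψ = -0.0012°
θ_3 = φ − θ_1 − θ_2 = 30.0025° (wrapped to (-180°,180°])

-0.001 119.999 30.003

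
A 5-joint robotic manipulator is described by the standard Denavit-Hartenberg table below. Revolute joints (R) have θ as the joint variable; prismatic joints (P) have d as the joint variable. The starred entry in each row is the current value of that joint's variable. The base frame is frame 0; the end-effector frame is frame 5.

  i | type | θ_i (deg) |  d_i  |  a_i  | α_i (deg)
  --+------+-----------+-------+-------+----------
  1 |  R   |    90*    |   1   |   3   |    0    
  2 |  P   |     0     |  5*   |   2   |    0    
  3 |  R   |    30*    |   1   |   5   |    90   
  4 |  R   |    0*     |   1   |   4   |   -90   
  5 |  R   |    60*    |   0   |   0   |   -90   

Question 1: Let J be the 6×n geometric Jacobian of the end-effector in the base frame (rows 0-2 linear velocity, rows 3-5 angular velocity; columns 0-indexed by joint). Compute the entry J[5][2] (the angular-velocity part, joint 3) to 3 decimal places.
1.000

axis z_2 = (0.0000,0.0000,1.0000); lever o_n−o_2 = (-3.6340,8.2942,1.0000)
cross product → J_v[:, 2] = (-8.2942,-3.6340,0.0000)
J_ω[:, 2] = z_2
entry J[5][2] = 1.0000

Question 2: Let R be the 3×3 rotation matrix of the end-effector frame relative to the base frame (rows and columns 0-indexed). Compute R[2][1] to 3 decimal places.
End-effector y-axis (col 1 of R) = (-0.0000,-0.0000,-1.0000)
R[2][1] = -1.0000

-1.000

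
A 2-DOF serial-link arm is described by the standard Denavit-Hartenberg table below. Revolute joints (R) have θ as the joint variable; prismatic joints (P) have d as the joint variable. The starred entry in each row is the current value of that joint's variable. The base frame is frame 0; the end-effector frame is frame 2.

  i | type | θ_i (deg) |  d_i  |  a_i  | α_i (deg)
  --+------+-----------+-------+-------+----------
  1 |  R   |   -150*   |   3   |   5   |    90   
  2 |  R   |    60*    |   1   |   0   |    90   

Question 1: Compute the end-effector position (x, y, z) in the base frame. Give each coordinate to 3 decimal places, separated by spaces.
-4.830 -1.634 3.000

after link 1: o_1 = (-4.3301, -2.5000, 3.0000)
after link 2: o_2 = (-4.8301, -1.6340, 3.0000)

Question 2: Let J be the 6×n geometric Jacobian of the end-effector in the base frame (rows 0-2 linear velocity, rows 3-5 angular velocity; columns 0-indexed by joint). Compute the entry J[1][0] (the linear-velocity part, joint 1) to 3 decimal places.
-4.830

axis z_0 = ẑ; lever o_n−o_0 = (-4.8301,-1.6340,3.0000)
cross product → J_v[:, 0] = (1.6340,-4.8301,0.0000)
J_ω[:, 0] = z_0
entry J[1][0] = -4.8301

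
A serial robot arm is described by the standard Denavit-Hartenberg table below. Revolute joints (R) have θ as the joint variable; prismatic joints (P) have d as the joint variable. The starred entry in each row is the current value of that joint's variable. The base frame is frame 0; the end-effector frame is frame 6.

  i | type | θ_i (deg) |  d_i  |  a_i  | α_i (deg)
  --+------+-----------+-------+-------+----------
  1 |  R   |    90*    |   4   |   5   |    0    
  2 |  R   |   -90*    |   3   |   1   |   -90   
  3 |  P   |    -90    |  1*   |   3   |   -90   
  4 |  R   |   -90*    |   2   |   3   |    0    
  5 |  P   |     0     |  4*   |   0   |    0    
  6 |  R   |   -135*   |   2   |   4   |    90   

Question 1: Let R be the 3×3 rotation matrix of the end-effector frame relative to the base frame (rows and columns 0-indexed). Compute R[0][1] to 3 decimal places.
1.000

End-effector y-axis (col 1 of R) = (1.0000,0.0000,-0.0000)
R[0][1] = 1.0000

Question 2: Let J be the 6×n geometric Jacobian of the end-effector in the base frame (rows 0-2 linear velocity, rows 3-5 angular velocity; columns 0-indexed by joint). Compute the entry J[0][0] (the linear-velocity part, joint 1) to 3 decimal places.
axis z_0 = ẑ; lever o_n−o_0 = (9.0000,6.1716,7.1716)
cross product → J_v[:, 0] = (-6.1716,9.0000,0.0000)
J_ω[:, 0] = z_0
entry J[0][0] = -6.1716

-6.172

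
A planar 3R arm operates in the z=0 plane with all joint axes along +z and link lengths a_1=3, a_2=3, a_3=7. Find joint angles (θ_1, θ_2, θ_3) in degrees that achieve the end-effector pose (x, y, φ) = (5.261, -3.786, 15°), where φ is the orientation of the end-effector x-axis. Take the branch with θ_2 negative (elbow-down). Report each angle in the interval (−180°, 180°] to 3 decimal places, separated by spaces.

-89.998 -30.015 135.013

wrist centre = target − a_3·(cos φ, sin φ) = (-1.5005, -5.5977)
cos θ_2 = (33.5861−3²−3²)/(2·3·3) = 0.8659; θ_2 = -30.0153° (elbow-down)
β = atan2(-5.5977,-1.5005) = -105.0055°; ψ = atan2(-1.5007,5.5977) = -15.0076°
θ_1 = β − ψ = -89.9978°
θ_3 = φ − θ_1 − θ_2 = 135.0131° (wrapped to (-180°,180°])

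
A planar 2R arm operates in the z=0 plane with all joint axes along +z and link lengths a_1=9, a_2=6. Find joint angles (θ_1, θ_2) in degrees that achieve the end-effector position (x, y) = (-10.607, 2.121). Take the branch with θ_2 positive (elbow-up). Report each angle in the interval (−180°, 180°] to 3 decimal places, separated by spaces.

cos θ_2 = (117.0071−9²−6²)/(2·9·6) = 0.0001; θ_2 = 89.9962° (elbow-up)
β = atan2(2.1210,-10.6070) = 168.6921°; ψ = atan2(6.0000,9.0004) = 33.6889°
θ_1 = β − ψ = 135.0032°

135.003 89.996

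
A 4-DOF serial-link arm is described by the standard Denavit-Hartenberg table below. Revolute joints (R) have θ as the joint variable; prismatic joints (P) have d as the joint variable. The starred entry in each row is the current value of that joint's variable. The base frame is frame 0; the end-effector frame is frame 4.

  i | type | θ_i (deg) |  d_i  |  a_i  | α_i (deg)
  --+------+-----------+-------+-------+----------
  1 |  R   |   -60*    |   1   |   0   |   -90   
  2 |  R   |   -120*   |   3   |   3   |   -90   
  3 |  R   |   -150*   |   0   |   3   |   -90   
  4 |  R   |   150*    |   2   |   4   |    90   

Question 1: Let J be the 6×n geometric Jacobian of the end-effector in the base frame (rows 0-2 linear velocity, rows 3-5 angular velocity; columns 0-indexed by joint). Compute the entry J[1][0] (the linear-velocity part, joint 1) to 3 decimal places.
1.931

axis z_0 = ẑ; lever o_n−o_0 = (1.9306,5.6561,3.8122)
cross product → J_v[:, 0] = (-5.6561,1.9306,0.0000)
J_ω[:, 0] = z_0
entry J[1][0] = 1.9306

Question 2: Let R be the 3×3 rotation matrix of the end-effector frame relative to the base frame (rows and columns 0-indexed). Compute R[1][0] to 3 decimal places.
0.483

End-effector x-axis (col 0 of R) = (-0.7790,0.4833,0.3995)
R[1][0] = 0.4833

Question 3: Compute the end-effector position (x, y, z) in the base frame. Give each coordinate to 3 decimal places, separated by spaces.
after link 1: o_1 = (0.0000, 0.0000, 1.0000)
after link 2: o_2 = (1.8481, 2.7990, 3.5981)
after link 3: o_3 = (3.7966, 2.4240, 1.3481)
after link 4: o_4 = (1.9306, 5.6561, 3.8122)

1.931 5.656 3.812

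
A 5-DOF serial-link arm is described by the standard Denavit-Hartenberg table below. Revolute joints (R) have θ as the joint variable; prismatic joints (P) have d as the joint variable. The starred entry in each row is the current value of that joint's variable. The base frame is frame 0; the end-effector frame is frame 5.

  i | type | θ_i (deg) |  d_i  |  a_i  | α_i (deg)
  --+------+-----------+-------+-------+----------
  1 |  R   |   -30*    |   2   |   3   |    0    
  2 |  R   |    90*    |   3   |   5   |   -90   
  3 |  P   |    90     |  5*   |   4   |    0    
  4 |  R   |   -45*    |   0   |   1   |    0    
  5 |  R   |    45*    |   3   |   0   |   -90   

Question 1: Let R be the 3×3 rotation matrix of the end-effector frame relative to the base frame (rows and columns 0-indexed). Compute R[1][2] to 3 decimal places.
-0.866

End-effector z-axis (col 2 of R) = (-0.5000,-0.8660,0.0000)
R[1][2] = -0.8660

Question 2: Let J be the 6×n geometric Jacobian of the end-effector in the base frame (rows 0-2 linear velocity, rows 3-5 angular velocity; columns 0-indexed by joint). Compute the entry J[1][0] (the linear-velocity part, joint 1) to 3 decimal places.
axis z_0 = ẑ; lever o_n−o_0 = (-1.4766,7.4425,0.2929)
cross product → J_v[:, 0] = (-7.4425,-1.4766,0.0000)
J_ω[:, 0] = z_0
entry J[1][0] = -1.4766

-1.477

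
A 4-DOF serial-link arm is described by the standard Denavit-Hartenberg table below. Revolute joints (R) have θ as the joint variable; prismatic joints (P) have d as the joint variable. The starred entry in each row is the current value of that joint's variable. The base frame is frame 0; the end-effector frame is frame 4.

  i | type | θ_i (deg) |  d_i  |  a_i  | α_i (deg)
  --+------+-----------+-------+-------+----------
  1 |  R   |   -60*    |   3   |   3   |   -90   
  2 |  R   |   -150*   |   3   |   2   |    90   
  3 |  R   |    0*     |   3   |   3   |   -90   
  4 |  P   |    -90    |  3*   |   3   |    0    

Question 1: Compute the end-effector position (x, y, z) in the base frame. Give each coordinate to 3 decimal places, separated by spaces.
3.031 6.750 0.304

after link 1: o_1 = (1.5000, -2.5981, 3.0000)
after link 2: o_2 = (3.2321, 0.4019, 4.0000)
after link 3: o_3 = (1.1830, 3.9510, 2.9019)
after link 4: o_4 = (3.0311, 6.7500, 0.3038)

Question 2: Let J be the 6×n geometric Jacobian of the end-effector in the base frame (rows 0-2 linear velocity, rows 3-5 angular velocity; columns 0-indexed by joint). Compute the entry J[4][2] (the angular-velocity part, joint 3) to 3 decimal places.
axis z_2 = (-0.2500,0.4330,-0.8660); lever o_n−o_2 = (-0.2010,6.3481,-3.6962)
cross product → J_v[:, 2] = (3.8971,-0.7500,-1.5000)
J_ω[:, 2] = z_2
entry J[4][2] = 0.4330

0.433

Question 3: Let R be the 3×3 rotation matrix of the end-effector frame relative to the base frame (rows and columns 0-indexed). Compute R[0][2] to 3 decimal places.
End-effector z-axis (col 2 of R) = (0.8660,0.5000,0.0000)
R[0][2] = 0.8660

0.866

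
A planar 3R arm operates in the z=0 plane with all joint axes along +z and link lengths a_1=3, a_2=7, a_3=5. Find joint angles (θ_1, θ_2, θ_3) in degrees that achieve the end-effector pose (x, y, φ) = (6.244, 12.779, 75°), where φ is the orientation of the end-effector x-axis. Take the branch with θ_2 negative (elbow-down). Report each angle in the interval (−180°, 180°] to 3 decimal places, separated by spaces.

wrist centre = target − a_3·(cos φ, sin φ) = (4.9499, 7.9494)
cos θ_2 = (87.6941−3²−7²)/(2·3·7) = 0.7070; θ_2 = -45.0085° (elbow-down)
β = atan2(7.9494,4.9499) = 58.0904°; ψ = atan2(-4.9505,7.9490) = -31.9138°
θ_1 = β − ψ = 90.0042°
θ_3 = φ − θ_1 − θ_2 = 30.0044° (wrapped to (-180°,180°])

90.004 -45.009 30.004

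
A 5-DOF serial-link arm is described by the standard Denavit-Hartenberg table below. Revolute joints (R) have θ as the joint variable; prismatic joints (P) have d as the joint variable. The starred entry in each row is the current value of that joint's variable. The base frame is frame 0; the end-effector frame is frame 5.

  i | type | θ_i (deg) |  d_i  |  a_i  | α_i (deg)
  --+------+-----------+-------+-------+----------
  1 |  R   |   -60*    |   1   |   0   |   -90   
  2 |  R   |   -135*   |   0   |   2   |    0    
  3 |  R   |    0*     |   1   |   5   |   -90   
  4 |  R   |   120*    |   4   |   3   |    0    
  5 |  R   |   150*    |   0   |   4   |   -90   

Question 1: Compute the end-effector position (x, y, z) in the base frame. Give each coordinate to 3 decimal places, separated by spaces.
after link 1: o_1 = (0.0000, 0.0000, 1.0000)
after link 2: o_2 = (-0.7071, 1.2247, 2.4142)
after link 3: o_3 = (-1.6088, 4.7866, 5.9497)
after link 4: o_4 = (-1.9143, 0.1195, 7.7175)
after link 5: o_5 = (1.5498, 2.1195, 7.7175)

1.550 2.120 7.718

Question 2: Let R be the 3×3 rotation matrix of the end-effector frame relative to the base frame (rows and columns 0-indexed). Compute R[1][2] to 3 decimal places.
End-effector z-axis (col 2 of R) = (-0.3536,0.6124,0.7071)
R[1][2] = 0.6124

0.612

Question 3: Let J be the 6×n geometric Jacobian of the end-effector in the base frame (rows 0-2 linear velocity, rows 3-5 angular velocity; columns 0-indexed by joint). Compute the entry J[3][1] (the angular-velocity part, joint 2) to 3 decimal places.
0.866

axis z_1 = (0.8660,0.5000,0.0000); lever o_n−o_1 = (1.5498,2.1195,6.7175)
cross product → J_v[:, 1] = (3.3588,-5.8175,1.0607)
J_ω[:, 1] = z_1
entry J[3][1] = 0.8660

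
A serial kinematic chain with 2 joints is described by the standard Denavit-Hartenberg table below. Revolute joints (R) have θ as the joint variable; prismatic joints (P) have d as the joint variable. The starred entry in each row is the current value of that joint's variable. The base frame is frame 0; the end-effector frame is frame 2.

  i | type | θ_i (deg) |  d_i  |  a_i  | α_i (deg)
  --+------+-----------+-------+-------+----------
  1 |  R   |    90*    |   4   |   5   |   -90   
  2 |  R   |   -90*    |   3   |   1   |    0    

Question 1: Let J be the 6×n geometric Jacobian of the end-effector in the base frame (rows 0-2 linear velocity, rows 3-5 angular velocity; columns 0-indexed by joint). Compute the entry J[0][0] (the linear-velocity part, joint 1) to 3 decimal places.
axis z_0 = ẑ; lever o_n−o_0 = (-3.0000,5.0000,5.0000)
cross product → J_v[:, 0] = (-5.0000,-3.0000,0.0000)
J_ω[:, 0] = z_0
entry J[0][0] = -5.0000

-5.000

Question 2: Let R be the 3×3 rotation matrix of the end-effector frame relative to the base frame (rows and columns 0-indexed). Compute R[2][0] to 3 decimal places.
1.000

End-effector x-axis (col 0 of R) = (0.0000,0.0000,1.0000)
R[2][0] = 1.0000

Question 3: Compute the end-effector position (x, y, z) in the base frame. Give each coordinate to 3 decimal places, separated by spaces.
after link 1: o_1 = (0.0000, 5.0000, 4.0000)
after link 2: o_2 = (-3.0000, 5.0000, 5.0000)

-3.000 5.000 5.000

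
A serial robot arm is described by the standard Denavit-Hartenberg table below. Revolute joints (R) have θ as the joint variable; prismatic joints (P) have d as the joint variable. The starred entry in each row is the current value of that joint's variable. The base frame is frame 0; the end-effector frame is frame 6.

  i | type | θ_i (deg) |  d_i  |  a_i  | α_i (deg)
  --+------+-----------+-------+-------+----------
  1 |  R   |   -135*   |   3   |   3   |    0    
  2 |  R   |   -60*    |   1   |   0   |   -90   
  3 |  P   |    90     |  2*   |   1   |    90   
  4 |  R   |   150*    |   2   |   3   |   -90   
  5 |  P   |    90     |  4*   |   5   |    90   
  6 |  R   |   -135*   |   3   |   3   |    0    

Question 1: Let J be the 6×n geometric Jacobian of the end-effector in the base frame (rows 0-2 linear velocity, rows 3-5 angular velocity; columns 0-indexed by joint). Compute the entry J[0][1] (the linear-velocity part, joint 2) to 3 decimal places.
axis z_1 = (0.0000,0.0000,1.0000); lever o_n−o_1 = (-0.0243,-3.4855,6.1355)
cross product → J_v[:, 1] = (3.4855,-0.0243,0.0000)
J_ω[:, 1] = z_1
entry J[0][1] = 3.4855

3.486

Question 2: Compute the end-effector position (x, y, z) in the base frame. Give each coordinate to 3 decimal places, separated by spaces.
after link 1: o_1 = (-2.1213, -2.1213, 3.0000)
after link 2: o_2 = (-2.1213, -2.1213, 4.0000)
after link 3: o_3 = (-2.6390, -4.0532, 3.0000)
after link 4: o_4 = (-4.9590, -4.9844, 5.5981)
after link 5: o_5 = (0.7672, -2.9325, 7.5981)
after link 6: o_6 = (-2.1456, -5.6068, 9.1355)

-2.146 -5.607 9.135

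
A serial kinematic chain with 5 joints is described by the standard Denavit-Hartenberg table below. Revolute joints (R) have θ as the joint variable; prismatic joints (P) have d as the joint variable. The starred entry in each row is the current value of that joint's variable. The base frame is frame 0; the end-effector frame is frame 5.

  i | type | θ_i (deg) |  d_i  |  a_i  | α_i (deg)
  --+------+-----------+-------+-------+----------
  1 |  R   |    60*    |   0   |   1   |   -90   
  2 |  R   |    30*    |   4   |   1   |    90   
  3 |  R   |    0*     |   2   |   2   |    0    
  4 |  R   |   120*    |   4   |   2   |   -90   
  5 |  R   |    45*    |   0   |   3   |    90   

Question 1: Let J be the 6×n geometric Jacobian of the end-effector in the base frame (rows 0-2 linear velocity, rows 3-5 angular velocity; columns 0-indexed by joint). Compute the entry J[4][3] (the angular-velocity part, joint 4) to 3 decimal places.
0.433

axis z_3 = (0.2500,0.4330,0.8660); lever o_n−o_3 = (-3.5136,1.0526,2.6573)
cross product → J_v[:, 3] = (0.2391,-3.7072,1.7846)
J_ω[:, 3] = z_3
entry J[4][3] = 0.4330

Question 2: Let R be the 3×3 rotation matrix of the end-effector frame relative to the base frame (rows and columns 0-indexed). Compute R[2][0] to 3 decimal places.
-0.436

End-effector x-axis (col 0 of R) = (-0.8602,-0.2652,-0.4356)
R[2][0] = -0.4356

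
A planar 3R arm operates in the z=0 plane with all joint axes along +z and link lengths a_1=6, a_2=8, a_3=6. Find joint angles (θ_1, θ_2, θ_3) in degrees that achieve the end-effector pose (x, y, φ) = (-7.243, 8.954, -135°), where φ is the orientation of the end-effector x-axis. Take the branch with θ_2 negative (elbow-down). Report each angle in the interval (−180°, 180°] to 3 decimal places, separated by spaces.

119.991 -29.982 134.991

wrist centre = target − a_3·(cos φ, sin φ) = (-3.0004, 13.1966)
cos θ_2 = (183.1535−6²−8²)/(2·6·8) = 0.8662; θ_2 = -29.9820° (elbow-down)
β = atan2(13.1966,-3.0004) = 102.8089°; ψ = atan2(-3.9978,12.9295) = -17.1818°
θ_1 = β − ψ = 119.9907°
θ_3 = φ − θ_1 − θ_2 = 134.9914° (wrapped to (-180°,180°])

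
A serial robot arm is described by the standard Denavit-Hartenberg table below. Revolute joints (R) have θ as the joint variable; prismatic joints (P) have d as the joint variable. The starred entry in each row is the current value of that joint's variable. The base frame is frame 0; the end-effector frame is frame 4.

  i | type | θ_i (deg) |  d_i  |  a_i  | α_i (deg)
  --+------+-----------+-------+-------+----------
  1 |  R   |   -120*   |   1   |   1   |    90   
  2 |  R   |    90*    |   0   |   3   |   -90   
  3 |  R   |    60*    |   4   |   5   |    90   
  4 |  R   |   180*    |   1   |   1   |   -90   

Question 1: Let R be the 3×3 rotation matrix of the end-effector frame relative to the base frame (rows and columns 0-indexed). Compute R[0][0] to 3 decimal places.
-0.750

End-effector x-axis (col 0 of R) = (-0.7500,0.4330,-0.5000)
R[0][0] = -0.7500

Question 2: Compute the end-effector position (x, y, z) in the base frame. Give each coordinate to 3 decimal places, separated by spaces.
after link 1: o_1 = (-0.5000, -0.8660, 1.0000)
after link 2: o_2 = (-0.5000, -0.8660, 4.0000)
after link 3: o_3 = (5.2500, 0.4330, 6.5000)
after link 4: o_4 = (4.0670, 1.1160, 6.8660)

4.067 1.116 6.866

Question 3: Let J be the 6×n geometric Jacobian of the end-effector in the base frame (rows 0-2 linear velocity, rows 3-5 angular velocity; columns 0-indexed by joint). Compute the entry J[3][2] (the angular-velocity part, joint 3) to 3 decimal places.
axis z_2 = (0.5000,0.8660,0.0000); lever o_n−o_2 = (4.5670,1.9821,2.8660)
cross product → J_v[:, 2] = (2.4821,-1.4330,-2.9641)
J_ω[:, 2] = z_2
entry J[3][2] = 0.5000

0.500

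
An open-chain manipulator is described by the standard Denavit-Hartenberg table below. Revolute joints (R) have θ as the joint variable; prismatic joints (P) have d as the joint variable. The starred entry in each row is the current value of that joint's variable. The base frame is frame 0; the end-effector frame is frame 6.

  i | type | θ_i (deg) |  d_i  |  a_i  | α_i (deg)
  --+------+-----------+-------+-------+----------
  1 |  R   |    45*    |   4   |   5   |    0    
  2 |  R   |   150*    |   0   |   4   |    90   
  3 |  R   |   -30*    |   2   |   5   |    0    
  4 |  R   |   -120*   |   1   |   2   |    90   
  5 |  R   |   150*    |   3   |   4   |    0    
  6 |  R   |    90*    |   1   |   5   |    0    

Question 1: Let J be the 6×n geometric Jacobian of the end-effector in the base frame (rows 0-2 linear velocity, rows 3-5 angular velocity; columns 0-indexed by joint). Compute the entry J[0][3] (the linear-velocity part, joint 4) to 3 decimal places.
5.261

axis z_3 = (-0.2588,0.9659,0.0000); lever o_n−o_3 = (-1.0399,-1.6557,5.4462)
cross product → J_v[:, 3] = (5.2606,1.4096,1.4330)
J_ω[:, 3] = z_3
entry J[0][3] = 5.2606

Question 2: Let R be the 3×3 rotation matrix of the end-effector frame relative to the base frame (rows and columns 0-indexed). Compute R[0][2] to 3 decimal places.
End-effector z-axis (col 2 of R) = (0.4830,0.1294,0.8660)
R[0][2] = 0.4830

0.483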